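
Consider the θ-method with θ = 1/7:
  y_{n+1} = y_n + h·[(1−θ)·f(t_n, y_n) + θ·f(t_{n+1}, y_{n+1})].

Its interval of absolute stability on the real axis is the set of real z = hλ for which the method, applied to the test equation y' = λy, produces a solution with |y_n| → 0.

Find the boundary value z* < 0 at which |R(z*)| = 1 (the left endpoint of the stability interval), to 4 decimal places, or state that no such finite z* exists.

left endpoint -2.8000.

On y'=λy, z=hλ:
  y_{n+1} = y_n + z·[6/7·y_n + 1/7·y_{n+1}] ⇒ (1 − 1/7z)y_{n+1} = (1 + 6/7z)y_n
  Hence R(z) = (1 + 6/7z)/(1 − 1/7z).

Boundary: |R(x)|=1, x<0.
x=-0.34: |R|=0.6757
R=−1: 1+6/7x = −1+1/7x ⇒ -5/7x=2 ⇒ x=2/(-5/7)=-2.8000
Confirm numerically:
  x=-2.618: |R|=0.90539 <1
  x=-2.233: |R|=0.69295 <1
  x=-2.019: |R|=0.56703 <1
  x=-1.546: |R|=0.26632 <1
  x=-3.274: |R|=1.23068 >1
  x=-3.148: |R|=1.17146 >1
  x=-2.902: |R|=1.05150 >1
Stable set (-2.8000, 0).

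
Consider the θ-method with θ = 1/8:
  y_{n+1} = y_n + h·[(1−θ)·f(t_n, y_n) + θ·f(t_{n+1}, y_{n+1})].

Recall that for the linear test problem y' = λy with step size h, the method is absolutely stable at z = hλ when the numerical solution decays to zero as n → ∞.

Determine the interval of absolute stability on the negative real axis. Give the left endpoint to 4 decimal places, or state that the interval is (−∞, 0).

z∈(-2.6667,0).

Test eqn y'=λy, z=hλ:
  y_{n+1} = y_n + z·[7/8·y_n + 1/8·y_{n+1}] ⇒ (1 − 1/8z)y_{n+1} = (1 + 7/8z)y_n
  R(z) = (1 + 7/8z)/(1 − 1/8z).

Need |R(x)|<1, x<0.
x=-1.63: |R|=0.3541
R=−1: 1+7/8x = −1+1/8x ⇒ -3/4x=2 ⇒ x=2/(-3/4)=-2.6667
Confirm numerically:
  x=-2.466: |R|=0.88496 <1
  x=-1.973: |R|=0.58267 <1
  x=-1.597: |R|=0.33125 <1
  x=-1.267: |R|=0.09377 <1
  x=-3.218: |R|=1.29488 >1
  x=-3.019: |R|=1.19185 >1
  x=-3.004: |R|=1.18393 >1
So |R|<1 on (-2.6667, 0).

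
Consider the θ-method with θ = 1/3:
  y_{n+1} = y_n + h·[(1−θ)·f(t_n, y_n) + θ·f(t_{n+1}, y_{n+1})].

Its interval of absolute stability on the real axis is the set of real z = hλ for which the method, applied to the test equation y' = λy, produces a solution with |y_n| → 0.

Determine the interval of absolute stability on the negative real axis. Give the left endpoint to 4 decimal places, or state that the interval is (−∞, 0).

Set f=λy, z=hλ:
  y_{n+1} = y_n + z·[2/3·y_n + 1/3·y_{n+1}] ⇒ (1 − 1/3z)y_{n+1} = (1 + 2/3z)y_n
  ⇒ R(z) = (1 + 2/3z)/(1 − 1/3z).

Solve |R(x)|<1 on ℝ⁻.
x=-0.81: |R|=0.3622
R=−1: 1+2/3x = −1+1/3x ⇒ -1/3x=2 ⇒ x=2/(-1/3)=-6.0000
Confirm numerically:
  x=-5.806: |R|=0.97797 <1
  x=-4.662: |R|=0.82537 <1
  x=-4.551: |R|=0.80810 <1
  x=-3.376: |R|=0.58846 <1
  x=-6.553: |R|=1.05789 >1
  x=-6.545: |R|=1.05710 >1
  x=-6.260: |R|=1.02808 >1
So |R|<1 on (-6.0000, 0).

(-6.0000, 0).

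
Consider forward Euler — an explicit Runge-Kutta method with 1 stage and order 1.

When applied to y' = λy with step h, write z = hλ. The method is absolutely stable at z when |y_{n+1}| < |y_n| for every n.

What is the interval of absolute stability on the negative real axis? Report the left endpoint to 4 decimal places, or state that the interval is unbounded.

On y'=λy, z=hλ:
  order 1, 1-stage ⇒ R(z)=1+z
  (e.g. R(-1.57)=-0.57000, |R|=0.57000)

Need |R(x)|<1, x<0.
x=-1.57: |R|=0.5700
|R(-1.84)|=0.8400 |R(-1.48)|=0.4800 |R(-1.27)|=0.2700
Bisect:
  x_lo=-2.3637 |R|=1.3637  x_hi=-0.0596 |R|=0.9404
  mid=-1.21166 |R|=0.21166 →hi
  mid=-1.78768 |R|=0.78768 →hi
  mid=-2.07568 |R|=1.07568 →lo
  mid=-1.93168 |R|=0.93168 →hi
  mid=-2.00368 |R|=1.00368 →lo
  mid=-1.96768 |R|=0.96768 →hi
  mid=-1.98568 |R|=0.98568 →hi
  mid=-1.99468 |R|=0.99468 →hi
  ...
  [-2.00002,-1.99988] ⇒ x*=-2.0000
So |R|<1 on (-2.0000, 0).

z∈(-2.0000,0).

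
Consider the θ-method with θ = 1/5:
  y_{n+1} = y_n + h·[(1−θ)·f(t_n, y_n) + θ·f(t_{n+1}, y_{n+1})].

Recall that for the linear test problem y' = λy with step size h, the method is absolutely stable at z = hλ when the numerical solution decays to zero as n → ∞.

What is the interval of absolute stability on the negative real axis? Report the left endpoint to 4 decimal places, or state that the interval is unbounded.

z∈(-3.3333,0).

On y'=λy, z=hλ:
  y_{n+1} = y_n + z·[4/5·y_n + 1/5·y_{n+1}] ⇒ (1 − 1/5z)y_{n+1} = (1 + 4/5z)y_n
  R(z) = (1 + 4/5z)/(1 − 1/5z).

Need |R(x)|<1, x<0.
x=-0.5: |R|=0.5455
R=−1: 1+4/5x = −1+1/5x ⇒ -3/5x=2 ⇒ x=2/(-3/5)=-3.3333
Confirm numerically:
  x=-3.132: |R|=0.92573 <1
  x=-1.704: |R|=0.27088 <1
  x=-1.672: |R|=0.25300 <1
  x=-1.505: |R|=0.15680 <1
  x=-3.866: |R|=1.18024 >1
  x=-3.654: |R|=1.11116 >1
  x=-3.559: |R|=1.07910 >1
Stable set (-3.3333, 0).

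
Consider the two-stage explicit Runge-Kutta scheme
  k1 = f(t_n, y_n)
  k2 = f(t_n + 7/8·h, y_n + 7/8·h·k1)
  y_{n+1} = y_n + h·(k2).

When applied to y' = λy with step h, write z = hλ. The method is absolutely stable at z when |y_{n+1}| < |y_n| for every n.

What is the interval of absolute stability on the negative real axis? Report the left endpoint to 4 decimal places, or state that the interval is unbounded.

Test eqn y'=λy, z=hλ:
  k1=λy_n ⇒ h·k1=z·y_n;  k2=λ(1+7/8z)y_n ⇒ h·k2=z(1+7/8z)y_n
  y_{n+1}/y_n = 1 + z(1+7/8z) = 1 + z + 7/8z²
  R(z) = 1 + z + 7/8z².

Find x<0 with |R(x)|<1.
x=-1.71: |R|=1.8486
R=1: x+7/8x²=0 ⇒ x=−8/7=-1.1429; min R=1−1/(4·7/8)=0.7143>−1
Confirm numerically:
  x=-0.934: |R|=0.82931 <1
  x=-0.749: |R|=0.74188 <1
  x=-0.653: |R|=0.72011 <1
  x=-1.586: |R|=1.61497 >1
  x=-1.282: |R|=1.15608 >1
Stable set (-1.1429, 0).

z∈(-1.1429,0).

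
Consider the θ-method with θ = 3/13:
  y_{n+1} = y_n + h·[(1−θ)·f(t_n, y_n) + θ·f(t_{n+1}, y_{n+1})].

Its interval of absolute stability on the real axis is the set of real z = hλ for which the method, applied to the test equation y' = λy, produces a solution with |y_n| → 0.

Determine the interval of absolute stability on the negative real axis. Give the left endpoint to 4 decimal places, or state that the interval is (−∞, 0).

Test eqn y'=λy, z=hλ:
  y_{n+1} = y_n + z·[10/13·y_n + 3/13·y_{n+1}] ⇒ (1 − 3/13z)y_{n+1} = (1 + 10/13z)y_n
  ⇒ R(z) = (1 + 10/13z)/(1 − 3/13z).

Boundary: |R(x)|=1, x<0.
x=-0.45: |R|=0.5923
R=−1: 1+10/13x = −1+3/13x ⇒ -7/13x=2 ⇒ x=2/(-7/13)=-3.7143
Confirm numerically:
  x=-3.192: |R|=0.83806 <1
  x=-3.136: |R|=0.81935 <1
  x=-2.644: |R|=0.64208 <1
  x=-2.582: |R|=0.61795 <1
  x=-3.982: |R|=1.07512 >1
  x=-3.921: |R|=1.05843 >1
Interval (-3.7143, 0).

(-3.7143, 0).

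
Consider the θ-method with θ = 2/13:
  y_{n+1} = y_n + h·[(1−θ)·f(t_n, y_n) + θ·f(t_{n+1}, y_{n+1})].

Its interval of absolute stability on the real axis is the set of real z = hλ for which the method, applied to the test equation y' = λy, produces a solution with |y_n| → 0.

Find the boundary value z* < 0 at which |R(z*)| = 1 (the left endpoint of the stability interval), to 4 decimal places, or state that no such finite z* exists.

Test eqn y'=λy, z=hλ:
  y_{n+1} = y_n + z·[11/13·y_n + 2/13·y_{n+1}] ⇒ (1 − 2/13z)y_{n+1} = (1 + 11/13z)y_n
  ⇒ R(z) = (1 + 11/13z)/(1 − 2/13z).

Need |R(x)|<1, x<0.
x=-0.46: |R|=0.5704
R=−1: 1+11/13x = −1+2/13x ⇒ -9/13x=2 ⇒ x=2/(-9/13)=-2.8889
Confirm numerically:
  x=-2.130: |R|=0.60429 <1
  x=-2.104: |R|=0.58949 <1
  x=-1.726: |R|=0.36385 <1
  x=-3.119: |R|=1.10765 >1
  x=-3.053: |R|=1.07731 >1
  x=-3.017: |R|=1.06058 >1
Interval (-2.8889, 0).

z* = -2.8889.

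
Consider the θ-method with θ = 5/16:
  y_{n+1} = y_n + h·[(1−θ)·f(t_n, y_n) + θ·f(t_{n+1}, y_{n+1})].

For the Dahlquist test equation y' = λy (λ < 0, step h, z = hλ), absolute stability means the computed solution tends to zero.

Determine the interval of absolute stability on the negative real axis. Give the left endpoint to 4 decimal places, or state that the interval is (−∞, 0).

(-5.3333, 0).

On y'=λy, z=hλ:
  y_{n+1} = y_n + z·[11/16·y_n + 5/16·y_{n+1}] ⇒ (1 − 5/16z)y_{n+1} = (1 + 11/16z)y_n
  so R(z) = (1 + 11/16z)/(1 − 5/16z).

Boundary: |R(x)|=1, x<0.
x=-0.95: |R|=0.2675
R=−1: 1+11/16x = −1+5/16x ⇒ -3/8x=2 ⇒ x=2/(-3/8)=-5.3333
Confirm numerically:
  x=-4.481: |R|=0.86684 <1
  x=-4.321: |R|=0.83848 <1
  x=-3.612: |R|=0.69677 <1
  x=-2.165: |R|=0.29133 <1
  x=-5.576: |R|=1.03318 >1
  x=-5.523: |R|=1.02609 >1
  x=-5.358: |R|=1.00346 >1
Interval (-5.3333, 0).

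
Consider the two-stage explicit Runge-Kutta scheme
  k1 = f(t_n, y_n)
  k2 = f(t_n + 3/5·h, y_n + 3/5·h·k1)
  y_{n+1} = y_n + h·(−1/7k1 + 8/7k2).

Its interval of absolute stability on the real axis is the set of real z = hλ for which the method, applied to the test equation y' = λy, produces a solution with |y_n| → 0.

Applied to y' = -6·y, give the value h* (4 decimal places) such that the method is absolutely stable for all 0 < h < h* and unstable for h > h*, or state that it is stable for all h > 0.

(-1.4583,0); λ=-6 ⇒ h* = (35/24)/6 = 0.2431.

On y'=λy, z=hλ:
  k1=λy_n ⇒ h·k1=z·y_n;  k2=λ(1+3/5z)y_n ⇒ h·k2=z(1+3/5z)y_n
  y_{n+1}/y_n = 1 − 1/7z + 8/7z(1+3/5z) = 1 + z + 24/35z²
  Hence R(z) = 1 + z + 24/35z².

Boundary: |R(x)|=1, x<0.
x=-0.89: |R|=0.6532
R=1: x+24/35x²=0 ⇒ x=−35/24=-1.4583; min R=1−1/(4·24/35)=0.6354>−1
Confirm numerically:
  x=-1.267: |R|=0.83377 <1
  x=-0.668: |R|=0.63798 <1
  x=-0.623: |R|=0.64315 <1
  x=-1.706: |R|=1.28973 >1
  x=-1.698: |R|=1.27905 >1
  x=-1.488: |R|=1.03027 >1
Stable set (-1.4583, 0).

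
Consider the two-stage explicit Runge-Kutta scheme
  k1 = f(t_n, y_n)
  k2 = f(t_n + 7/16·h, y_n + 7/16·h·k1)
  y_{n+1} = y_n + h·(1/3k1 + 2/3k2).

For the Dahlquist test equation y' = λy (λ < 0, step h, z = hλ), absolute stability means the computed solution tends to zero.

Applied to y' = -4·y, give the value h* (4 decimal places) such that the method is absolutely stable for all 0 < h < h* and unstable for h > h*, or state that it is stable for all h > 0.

(-3.4286,0); λ=-4 ⇒ h* = (24/7)/4 = 0.8571.

Test eqn y'=λy, z=hλ:
  k1=λy_n ⇒ h·k1=z·y_n;  k2=λ(1+7/16z)y_n ⇒ h·k2=z(1+7/16z)y_n
  y_{n+1}/y_n = 1 + 1/3z + 2/3z(1+7/16z) = 1 + z + 7/24z²
  so R(z) = 1 + z + 7/24z².

Need |R(x)|<1, x<0.
x=-1.36: |R|=0.1795
R=1: x+7/24x²=0 ⇒ x=−24/7=-3.4286; min R=1−1/(4·7/24)=0.1429>−1
Confirm numerically:
  x=-3.358: |R|=0.93088 <1
  x=-3.226: |R|=0.80940 <1
  x=-2.800: |R|=0.48667 <1
  x=-2.283: |R|=0.23719 <1
  x=-3.801: |R|=1.41288 >1
  x=-3.514: |R|=1.08756 >1
  x=-3.503: |R|=1.07604 >1
So |R|<1 on (-3.4286, 0).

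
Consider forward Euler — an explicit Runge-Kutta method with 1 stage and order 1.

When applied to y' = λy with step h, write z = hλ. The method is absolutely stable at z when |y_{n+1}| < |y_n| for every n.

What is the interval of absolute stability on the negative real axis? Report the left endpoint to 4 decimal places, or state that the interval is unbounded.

z∈(-2.0000,0).

On y'=λy, z=hλ:
  order 1, 1-stage ⇒ R(z)=1+z
  (e.g. R(-0.93)=0.07000, |R|=0.07000)

Need |R(x)|<1, x<0.
x=-0.93: |R|=0.0700
|R(-1.81)|=0.8100 |R(-1.2)|=0.2000 |R(-0.97)|=0.0300
Bisect:
  x_lo=-2.3495 |R|=1.3495  x_hi=-0.0907 |R|=0.9093
  mid=-1.22010 |R|=0.22010 →hi
  mid=-1.78482 |R|=0.78482 →hi
  mid=-2.06718 |R|=1.06718 →lo
  mid=-1.92600 |R|=0.92600 →hi
  mid=-1.99659 |R|=0.99659 →hi
  mid=-2.03188 |R|=1.03188 →lo
  mid=-2.01424 |R|=1.01424 →lo
  mid=-2.00541 |R|=1.00541 →lo
  mid=-2.00100 |R|=1.00100 →lo
  mid=-1.99879 |R|=0.99879 →hi
  ...
  [-2.00004,-1.99990] ⇒ x*=-2.0000
Interval (-2.0000, 0).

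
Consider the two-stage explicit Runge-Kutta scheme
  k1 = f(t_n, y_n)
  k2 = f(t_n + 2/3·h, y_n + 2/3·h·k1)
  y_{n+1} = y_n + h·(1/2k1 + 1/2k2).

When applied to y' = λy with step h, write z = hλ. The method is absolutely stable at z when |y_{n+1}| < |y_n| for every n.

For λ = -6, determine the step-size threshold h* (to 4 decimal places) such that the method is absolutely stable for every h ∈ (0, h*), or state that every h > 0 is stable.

(-3.0000,0); λ=-6 ⇒ h* = (3)/6 = 0.5000.

On y'=λy, z=hλ:
  k1=λy_n ⇒ h·k1=z·y_n;  k2=λ(1+2/3z)y_n ⇒ h·k2=z(1+2/3z)y_n
  y_{n+1}/y_n = 1 + 1/2z + 1/2z(1+2/3z) = 1 + z + 1/3z²
  so R(z) = 1 + z + 1/3z².

Boundary: |R(x)|=1, x<0.
x=-0.5: |R|=0.5833
R=1: x+1/3x²=0 ⇒ x=−3=-3.0000; min R=1−1/(4·1/3)=0.2500>−1
Confirm numerically:
  x=-2.661: |R|=0.69931 <1
  x=-2.468: |R|=0.56234 <1
  x=-2.399: |R|=0.51940 <1
  x=-2.031: |R|=0.34399 <1
  x=-3.538: |R|=1.63448 >1
  x=-3.491: |R|=1.57136 >1
  x=-3.150: |R|=1.15750 >1
Interval (-3.0000, 0).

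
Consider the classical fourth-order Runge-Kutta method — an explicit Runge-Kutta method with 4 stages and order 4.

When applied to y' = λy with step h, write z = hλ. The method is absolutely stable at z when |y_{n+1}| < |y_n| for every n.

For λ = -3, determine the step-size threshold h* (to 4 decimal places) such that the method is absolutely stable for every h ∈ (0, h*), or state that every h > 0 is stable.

(-2.7853,0); λ=-3 ⇒ h* = 0.9284.

Test eqn y'=λy, z=hλ:
  order 4, 4-stage ⇒ R(z)=1+z+z^2/2+z^3/6+z^4/24
  (e.g. R(-1.58)=0.27048, |R|=0.27048)

Boundary: |R(x)|=1, x<0.
x=-1.58: |R|=0.2705
|R(-2.72)|=0.9059 |R(-2.62)|=0.7781 |R(-1.46)|=0.2764
Bisect:
  x_lo=-3.3001 |R|=2.0970  x_hi=-0.1302 |R|=0.8779
  mid=-1.71515 |R|=0.27538 →hi
  mid=-2.50760 |R|=0.65593 →hi
  mid=-2.90383 |R|=1.19392 →lo
  mid=-2.70571 |R|=0.88650 →hi
  mid=-2.80477 |R|=1.02976 →lo
  mid=-2.75524 |R|=0.95563 →hi
  mid=-2.78001 |R|=0.99206 →hi
  mid=-2.79239 |R|=1.01075 →lo
  mid=-2.78620 |R|=1.00136 →lo
  ...
  [-2.78542,-2.78523] ⇒ x*=-2.7853
So |R|<1 on (-2.7853, 0).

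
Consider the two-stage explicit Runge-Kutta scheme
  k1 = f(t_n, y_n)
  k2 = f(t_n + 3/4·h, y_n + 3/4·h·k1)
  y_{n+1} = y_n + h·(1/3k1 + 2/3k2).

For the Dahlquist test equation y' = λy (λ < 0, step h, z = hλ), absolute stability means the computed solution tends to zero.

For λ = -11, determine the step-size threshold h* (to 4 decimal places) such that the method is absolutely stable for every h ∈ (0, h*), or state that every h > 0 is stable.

Test eqn y'=λy, z=hλ:
  k1=λy_n ⇒ h·k1=z·y_n;  k2=λ(1+3/4z)y_n ⇒ h·k2=z(1+3/4z)y_n
  y_{n+1}/y_n = 1 + 1/3z + 2/3z(1+3/4z) = 1 + z + 1/2z²
  Hence R(z) = 1 + z + 1/2z².

Solve |R(x)|<1 on ℝ⁻.
x=-1.08: |R|=0.5032
R=1: x+1/2x²=0 ⇒ x=−2=-2.0000; min R=1−1/(4·1/2)=0.5000>−1
Confirm numerically:
  x=-1.905: |R|=0.90951 <1
  x=-1.313: |R|=0.54898 <1
  x=-1.109: |R|=0.50594 <1
  x=-2.400: |R|=1.48000 >1
  x=-2.263: |R|=1.29758 >1
  x=-2.060: |R|=1.06180 >1
Interval (-2.0000, 0).

(-2.0000,0); λ=-11 ⇒ h* = (2)/11 = 0.1818.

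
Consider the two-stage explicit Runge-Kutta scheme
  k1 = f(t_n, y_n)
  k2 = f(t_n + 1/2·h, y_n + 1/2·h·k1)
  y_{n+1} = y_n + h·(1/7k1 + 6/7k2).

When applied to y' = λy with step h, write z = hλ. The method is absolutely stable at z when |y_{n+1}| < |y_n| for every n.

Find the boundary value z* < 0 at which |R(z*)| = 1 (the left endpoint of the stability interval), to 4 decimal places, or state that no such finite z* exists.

On y'=λy, z=hλ:
  k1=λy_n ⇒ h·k1=z·y_n;  k2=λ(1+1/2z)y_n ⇒ h·k2=z(1+1/2z)y_n
  y_{n+1}/y_n = 1 + 1/7z + 6/7z(1+1/2z) = 1 + z + 3/7z²
  Hence R(z) = 1 + z + 3/7z².

Solve |R(x)|<1 on ℝ⁻.
x=-0.99: |R|=0.4300
R=1: x+3/7x²=0 ⇒ x=−7/3=-2.3333; min R=1−1/(4·3/7)=0.4167>−1
Confirm numerically:
  x=-1.781: |R|=0.57841 <1
  x=-1.726: |R|=0.55075 <1
  x=-1.519: |R|=0.46987 <1
  x=-1.269: |R|=0.42115 <1
  x=-2.671: |R|=1.38653 >1
  x=-2.491: |R|=1.16832 >1
  x=-2.370: |R|=1.03724 >1
Interval (-2.3333, 0).

left endpoint -2.3333.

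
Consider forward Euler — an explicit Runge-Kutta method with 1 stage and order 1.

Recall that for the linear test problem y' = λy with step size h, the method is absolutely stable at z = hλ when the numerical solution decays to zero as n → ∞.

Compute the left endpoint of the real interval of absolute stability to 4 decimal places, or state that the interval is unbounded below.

With y'=λy (z=hλ):
  order 1, 1-stage ⇒ R(z)=1+z
  (e.g. R(-1.22)=-0.22000, |R|=0.22000)

Need |R(x)|<1, x<0.
x=-1.22: |R|=0.2200
|R(-2.02)|=1.0200 |R(-1.84)|=0.8400 |R(-0.97)|=0.0300
Bisect:
  x_lo=-2.8523 |R|=1.8523  x_hi=-0.3244 |R|=0.6756
  mid=-1.58834 |R|=0.58834 →hi
  mid=-2.22031 |R|=1.22031 →lo
  mid=-1.90432 |R|=0.90432 →hi
  mid=-2.06232 |R|=1.06232 →lo
  mid=-1.98332 |R|=0.98332 →hi
  mid=-2.02282 |R|=1.02282 →lo
  mid=-2.00307 |R|=1.00307 →lo
  mid=-1.99319 |R|=0.99319 →hi
  mid=-1.99813 |R|=0.99813 →hi
  mid=-2.00060 |R|=1.00060 →lo
  ...
  [-2.00014,-1.99998] ⇒ x*=-2.0000
Interval (-2.0000, 0).

left endpoint -2.0000.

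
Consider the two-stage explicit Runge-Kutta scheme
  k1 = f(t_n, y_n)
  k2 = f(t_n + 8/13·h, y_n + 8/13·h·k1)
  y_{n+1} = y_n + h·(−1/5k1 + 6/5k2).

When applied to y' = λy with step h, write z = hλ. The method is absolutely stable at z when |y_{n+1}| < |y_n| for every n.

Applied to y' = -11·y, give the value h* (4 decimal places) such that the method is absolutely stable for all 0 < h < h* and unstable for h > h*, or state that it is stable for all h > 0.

(-1.3542,0); λ=-11 ⇒ h* = (65/48)/11 = 0.1231.

With y'=λy (z=hλ):
  k1=λy_n ⇒ h·k1=z·y_n;  k2=λ(1+8/13z)y_n ⇒ h·k2=z(1+8/13z)y_n
  y_{n+1}/y_n = 1 − 1/5z + 6/5z(1+8/13z) = 1 + z + 48/65z²
  so R(z) = 1 + z + 48/65z².

Boundary: |R(x)|=1, x<0.
x=-1.32: |R|=0.9667
R=1: x+48/65x²=0 ⇒ x=−65/48=-1.3542; min R=1−1/(4·48/65)=0.6615>−1
Confirm numerically:
  x=-1.202: |R|=0.86493 <1
  x=-0.997: |R|=0.73704 <1
  x=-0.600: |R|=0.66585 <1
  x=-1.885: |R|=1.73892 >1
  x=-1.737: |R|=1.49106 >1
  x=-1.624: |R|=1.32360 >1
Interval (-1.3542, 0).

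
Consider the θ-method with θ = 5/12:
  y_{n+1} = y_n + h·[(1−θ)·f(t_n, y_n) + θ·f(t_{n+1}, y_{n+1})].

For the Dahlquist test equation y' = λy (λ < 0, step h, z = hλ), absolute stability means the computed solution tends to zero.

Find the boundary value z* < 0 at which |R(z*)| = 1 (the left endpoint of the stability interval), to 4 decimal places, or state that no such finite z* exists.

left endpoint -12.0000.

Test eqn y'=λy, z=hλ:
  y_{n+1} = y_n + z·[7/12·y_n + 5/12·y_{n+1}] ⇒ (1 − 5/12z)y_{n+1} = (1 + 7/12z)y_n
  Hence R(z) = (1 + 7/12z)/(1 − 5/12z).

Boundary: |R(x)|=1, x<0.
x=-1.21: |R|=0.1956
R=−1: 1+7/12x = −1+5/12x ⇒ -1/6x=2 ⇒ x=2/(-1/6)=-12.0000
Confirm numerically:
  x=-11.137: |R|=0.97450 <1
  x=-9.219: |R|=0.90426 <1
  x=-5.195: |R|=0.64161 <1
  x=-12.337: |R|=1.00915 >1
  x=-12.089: |R|=1.00246 >1
Interval (-12.0000, 0).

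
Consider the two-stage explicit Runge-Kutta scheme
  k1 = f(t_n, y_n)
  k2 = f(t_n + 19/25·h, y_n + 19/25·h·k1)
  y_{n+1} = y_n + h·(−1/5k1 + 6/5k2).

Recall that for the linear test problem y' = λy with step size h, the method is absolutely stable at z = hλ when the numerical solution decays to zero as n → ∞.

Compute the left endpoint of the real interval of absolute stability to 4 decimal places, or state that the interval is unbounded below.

With y'=λy (z=hλ):
  k1=λy_n ⇒ h·k1=z·y_n;  k2=λ(1+19/25z)y_n ⇒ h·k2=z(1+19/25z)y_n
  y_{n+1}/y_n = 1 − 1/5z + 6/5z(1+19/25z) = 1 + z + 114/125z²
  R(z) = 1 + z + 114/125z².

Need |R(x)|<1, x<0.
x=-0.68: |R|=0.7417
R=1: x+114/125x²=0 ⇒ x=−125/114=-1.0965; min R=1−1/(4·114/125)=0.7259>−1
Confirm numerically:
  x=-1.031: |R|=0.93842 <1
  x=-1.027: |R|=0.93491 <1
  x=-0.686: |R|=0.74318 <1
  x=-1.541: |R|=1.62471 >1
  x=-1.154: |R|=1.06052 >1
Interval (-1.0965, 0).

z* = -1.0965.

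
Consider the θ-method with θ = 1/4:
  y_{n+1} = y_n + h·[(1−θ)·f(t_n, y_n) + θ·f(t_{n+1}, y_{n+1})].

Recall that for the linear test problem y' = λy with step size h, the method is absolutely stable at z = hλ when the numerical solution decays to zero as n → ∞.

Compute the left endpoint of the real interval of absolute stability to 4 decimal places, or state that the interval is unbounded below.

z* = -4.0000.

Set f=λy, z=hλ:
  y_{n+1} = y_n + z·[3/4·y_n + 1/4·y_{n+1}] ⇒ (1 − 1/4z)y_{n+1} = (1 + 3/4z)y_n
  ⇒ R(z) = (1 + 3/4z)/(1 − 1/4z).

Solve |R(x)|<1 on ℝ⁻.
x=-0.76: |R|=0.3613
R=−1: 1+3/4x = −1+1/4x ⇒ -1/2x=2 ⇒ x=2/(-1/2)=-4.0000
Confirm numerically:
  x=-3.735: |R|=0.93148 <1
  x=-3.458: |R|=0.85465 <1
  x=-2.385: |R|=0.49413 <1
  x=-1.694: |R|=0.19002 <1
  x=-4.423: |R|=1.10044 >1
  x=-4.281: |R|=1.06787 >1
Stable set (-4.0000, 0).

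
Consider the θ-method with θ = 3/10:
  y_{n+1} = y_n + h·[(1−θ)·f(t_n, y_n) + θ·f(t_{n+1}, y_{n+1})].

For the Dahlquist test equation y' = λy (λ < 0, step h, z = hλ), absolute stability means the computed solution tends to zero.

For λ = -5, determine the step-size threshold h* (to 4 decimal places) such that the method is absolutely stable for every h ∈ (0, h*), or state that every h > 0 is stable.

On y'=λy, z=hλ:
  y_{n+1} = y_n + z·[7/10·y_n + 3/10·y_{n+1}] ⇒ (1 − 3/10z)y_{n+1} = (1 + 7/10z)y_n
  so R(z) = (1 + 7/10z)/(1 − 3/10z).

Boundary: |R(x)|=1, x<0.
x=-1.29: |R|=0.0699
R=−1: 1+7/10x = −1+3/10x ⇒ -2/5x=2 ⇒ x=2/(-2/5)=-5.0000
Confirm numerically:
  x=-4.757: |R|=0.95995 <1
  x=-4.438: |R|=0.90358 <1
  x=-4.111: |R|=0.84077 <1
  x=-4.065: |R|=0.83149 <1
  x=-5.161: |R|=1.02527 >1
  x=-5.111: |R|=1.01753 >1
Interval (-5.0000, 0).

(-5.0000,0); λ=-5 ⇒ h* = (5)/5 = 1.0000.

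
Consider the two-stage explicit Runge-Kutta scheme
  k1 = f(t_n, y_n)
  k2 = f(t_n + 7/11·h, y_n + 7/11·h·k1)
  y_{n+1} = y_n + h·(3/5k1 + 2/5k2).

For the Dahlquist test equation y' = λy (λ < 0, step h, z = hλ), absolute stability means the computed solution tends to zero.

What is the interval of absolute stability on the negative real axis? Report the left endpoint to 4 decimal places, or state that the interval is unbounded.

(-3.9286, 0).

Set f=λy, z=hλ:
  k1=λy_n ⇒ h·k1=z·y_n;  k2=λ(1+7/11z)y_n ⇒ h·k2=z(1+7/11z)y_n
  y_{n+1}/y_n = 1 + 3/5z + 2/5z(1+7/11z) = 1 + z + 14/55z²
  Hence R(z) = 1 + z + 14/55z².

Boundary: |R(x)|=1, x<0.
x=-1.59: |R|=0.0535
R=1: x+14/55x²=0 ⇒ x=−55/14=-3.9286; min R=1−1/(4·14/55)=0.0179>−1
Confirm numerically:
  x=-3.422: |R|=0.55875 <1
  x=-3.416: |R|=0.55431 <1
  x=-2.362: |R|=0.05812 <1
  x=-2.153: |R|=0.02692 <1
  x=-4.220: |R|=1.31305 >1
  x=-3.995: |R|=1.06755 >1
  x=-3.980: |R|=1.05210 >1
Stable set (-3.9286, 0).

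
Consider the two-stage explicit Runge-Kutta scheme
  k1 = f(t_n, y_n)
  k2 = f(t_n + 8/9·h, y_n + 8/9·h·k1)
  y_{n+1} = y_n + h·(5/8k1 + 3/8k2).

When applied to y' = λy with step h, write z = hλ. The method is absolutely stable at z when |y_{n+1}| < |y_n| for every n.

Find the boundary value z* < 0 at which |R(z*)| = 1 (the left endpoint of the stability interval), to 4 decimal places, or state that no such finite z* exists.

z* = -3.0000.

Set f=λy, z=hλ:
  k1=λy_n ⇒ h·k1=z·y_n;  k2=λ(1+8/9z)y_n ⇒ h·k2=z(1+8/9z)y_n
  y_{n+1}/y_n = 1 + 5/8z + 3/8z(1+8/9z) = 1 + z + 1/3z²
  R(z) = 1 + z + 1/3z².

Solve |R(x)|<1 on ℝ⁻.
x=-1.11: |R|=0.3007
R=1: x+1/3x²=0 ⇒ x=−3=-3.0000; min R=1−1/(4·1/3)=0.2500>−1
Confirm numerically:
  x=-2.685: |R|=0.71808 <1
  x=-1.256: |R|=0.26985 <1
  x=-1.210: |R|=0.27803 <1
  x=-3.275: |R|=1.30021 >1
  x=-3.173: |R|=1.18298 >1
So |R|<1 on (-3.0000, 0).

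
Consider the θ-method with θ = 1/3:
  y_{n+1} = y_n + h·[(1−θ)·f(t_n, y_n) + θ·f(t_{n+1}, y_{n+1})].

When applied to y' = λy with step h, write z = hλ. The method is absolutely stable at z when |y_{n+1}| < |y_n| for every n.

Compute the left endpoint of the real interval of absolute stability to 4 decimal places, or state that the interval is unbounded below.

On y'=λy, z=hλ:
  y_{n+1} = y_n + z·[2/3·y_n + 1/3·y_{n+1}] ⇒ (1 − 1/3z)y_{n+1} = (1 + 2/3z)y_n
  so R(z) = (1 + 2/3z)/(1 − 1/3z).

Boundary: |R(x)|=1, x<0.
x=-1.5: |R|=0.0000
R=−1: 1+2/3x = −1+1/3x ⇒ -1/3x=2 ⇒ x=2/(-1/3)=-6.0000
Confirm numerically:
  x=-5.929: |R|=0.99205 <1
  x=-2.852: |R|=0.46206 <1
  x=-2.538: |R|=0.37486 <1
  x=-2.472: |R|=0.35526 <1
  x=-6.492: |R|=1.05183 >1
  x=-6.289: |R|=1.03111 >1
  x=-6.120: |R|=1.01316 >1
So |R|<1 on (-6.0000, 0).

left endpoint -6.0000.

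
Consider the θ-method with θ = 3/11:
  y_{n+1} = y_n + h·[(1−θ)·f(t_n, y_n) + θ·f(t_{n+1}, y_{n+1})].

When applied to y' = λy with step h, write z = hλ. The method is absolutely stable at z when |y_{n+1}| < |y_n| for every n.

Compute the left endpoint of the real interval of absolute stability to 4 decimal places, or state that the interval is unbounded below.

On y'=λy, z=hλ:
  y_{n+1} = y_n + z·[8/11·y_n + 3/11·y_{n+1}] ⇒ (1 − 3/11z)y_{n+1} = (1 + 8/11z)y_n
  R(z) = (1 + 8/11z)/(1 − 3/11z).

Need |R(x)|<1, x<0.
x=-0.81: |R|=0.3366
R=−1: 1+8/11x = −1+3/11x ⇒ -5/11x=2 ⇒ x=2/(-5/11)=-4.4000
Confirm numerically:
  x=-4.262: |R|=0.97099 <1
  x=-3.855: |R|=0.87924 <1
  x=-3.064: |R|=0.66918 <1
  x=-1.856: |R|=0.23225 <1
  x=-4.767: |R|=1.07253 >1
  x=-4.726: |R|=1.06474 >1
Stable set (-4.4000, 0).

left endpoint -4.4000.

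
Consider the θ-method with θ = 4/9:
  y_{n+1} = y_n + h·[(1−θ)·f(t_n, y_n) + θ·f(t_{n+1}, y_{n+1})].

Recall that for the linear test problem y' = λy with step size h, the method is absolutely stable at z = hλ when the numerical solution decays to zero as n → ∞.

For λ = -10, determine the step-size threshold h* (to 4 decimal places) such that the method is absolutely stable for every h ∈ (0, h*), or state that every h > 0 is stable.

Test eqn y'=λy, z=hλ:
  y_{n+1} = y_n + z·[5/9·y_n + 4/9·y_{n+1}] ⇒ (1 − 4/9z)y_{n+1} = (1 + 5/9z)y_n
  so R(z) = (1 + 5/9z)/(1 − 4/9z).

Boundary: |R(x)|=1, x<0.
x=-0.39: |R|=0.6676
R=−1: 1+5/9x = −1+4/9x ⇒ -1/9x=2 ⇒ x=2/(-1/9)=-18.0000
Confirm numerically:
  x=-11.244: |R|=0.87483 <1
  x=-10.915: |R|=0.86546 <1
  x=-8.451: |R|=0.77691 <1
  x=-7.463: |R|=0.72879 <1
  x=-18.400: |R|=1.00484 >1
  x=-18.374: |R|=1.00453 >1
Stable set (-18.0000, 0).

(-18.0000,0); λ=-10 ⇒ h* = (18)/10 = 1.8000.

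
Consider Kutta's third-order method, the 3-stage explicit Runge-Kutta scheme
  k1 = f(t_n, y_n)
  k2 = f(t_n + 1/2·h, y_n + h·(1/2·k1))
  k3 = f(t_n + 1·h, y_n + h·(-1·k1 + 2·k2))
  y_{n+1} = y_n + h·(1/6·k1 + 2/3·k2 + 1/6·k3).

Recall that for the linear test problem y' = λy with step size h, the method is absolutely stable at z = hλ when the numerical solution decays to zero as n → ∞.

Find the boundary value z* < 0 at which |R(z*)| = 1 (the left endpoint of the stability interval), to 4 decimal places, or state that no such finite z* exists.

Set f=λy, z=hλ:
  order 3, 3-stage ⇒ R(z)=1+z+z^2/2+z^3/6
  (e.g. R(-1.72)=-0.08887, |R|=0.08887)

Find x<0 with |R(x)|<1.
x=-1.72: |R|=0.0889
|R(-1.92)|=0.2564 |R(-0.77)|=0.4504 |R(-0.57)|=0.5616
Bisect:
  x_lo=-3.2214 |R|=2.6042  x_hi=-0.1329 |R|=0.8755
  mid=-1.67714 |R|=0.05698 →hi
  mid=-2.44925 |R|=0.89861 →hi
  mid=-2.83531 |R|=1.61465 →lo
  mid=-2.64228 |R|=1.22603 →lo
  mid=-2.54576 |R|=1.05512 →lo
  mid=-2.49751 |R|=0.97512 →hi
  mid=-2.52164 |R|=1.01468 →lo
  mid=-2.50957 |R|=0.99479 →hi
  mid=-2.51560 |R|=1.00471 →lo
  mid=-2.51259 |R|=0.99974 →hi
  ...
  [-2.51278,-2.51259] ⇒ x*=-2.5127
Interval (-2.5127, 0).

left endpoint -2.5127.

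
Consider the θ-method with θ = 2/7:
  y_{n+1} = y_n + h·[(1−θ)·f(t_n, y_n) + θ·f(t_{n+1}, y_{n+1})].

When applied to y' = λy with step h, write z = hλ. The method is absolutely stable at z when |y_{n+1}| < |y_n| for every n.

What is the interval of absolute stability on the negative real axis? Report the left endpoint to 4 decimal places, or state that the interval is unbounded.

Test eqn y'=λy, z=hλ:
  y_{n+1} = y_n + z·[5/7·y_n + 2/7·y_{n+1}] ⇒ (1 − 2/7z)y_{n+1} = (1 + 5/7z)y_n
  so R(z) = (1 + 5/7z)/(1 − 2/7z).

Find x<0 with |R(x)|<1.
x=-0.33: |R|=0.6984
R=−1: 1+5/7x = −1+2/7x ⇒ -3/7x=2 ⇒ x=2/(-3/7)=-4.6667
Confirm numerically:
  x=-4.521: |R|=0.97276 <1
  x=-3.915: |R|=0.84794 <1
  x=-3.753: |R|=0.81104 <1
  x=-3.391: |R|=0.72232 <1
  x=-5.153: |R|=1.08431 >1
  x=-4.897: |R|=1.04115 >1
Stable set (-4.6667, 0).

(-4.6667, 0).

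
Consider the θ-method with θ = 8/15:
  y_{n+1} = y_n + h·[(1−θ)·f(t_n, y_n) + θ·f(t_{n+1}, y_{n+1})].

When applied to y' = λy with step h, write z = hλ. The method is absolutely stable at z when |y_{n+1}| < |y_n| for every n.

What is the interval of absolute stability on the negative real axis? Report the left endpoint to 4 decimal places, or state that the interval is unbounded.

interval (−∞, 0).

With y'=λy (z=hλ):
  y_{n+1} = y_n + z·[7/15·y_n + 8/15·y_{n+1}] ⇒ (1 − 8/15z)y_{n+1} = (1 + 7/15z)y_n
  Hence R(z) = (1 + 7/15z)/(1 − 8/15z).

Find x<0 with |R(x)|<1.
x=-0.64: |R|=0.5229
x=-2: |R|=0.0323
x=-10: |R|=0.5789
x=-100: |R|=0.8405
θ=8/15≥1/2 ⇒ |1+7/15x|<|1−8/15x| ∀x<0 ⇒ stable on all of ℝ⁻.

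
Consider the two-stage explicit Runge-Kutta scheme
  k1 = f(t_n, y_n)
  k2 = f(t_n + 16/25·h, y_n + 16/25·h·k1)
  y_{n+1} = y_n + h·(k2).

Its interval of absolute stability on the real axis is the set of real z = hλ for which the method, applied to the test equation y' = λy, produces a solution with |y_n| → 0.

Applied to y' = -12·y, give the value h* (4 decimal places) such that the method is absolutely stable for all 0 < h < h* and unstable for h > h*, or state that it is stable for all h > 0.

(-1.5625,0); λ=-12 ⇒ h* = (25/16)/12 = 0.1302.

With y'=λy (z=hλ):
  k1=λy_n ⇒ h·k1=z·y_n;  k2=λ(1+16/25z)y_n ⇒ h·k2=z(1+16/25z)y_n
  y_{n+1}/y_n = 1 + z(1+16/25z) = 1 + z + 16/25z²
  so R(z) = 1 + z + 16/25z².

Find x<0 with |R(x)|<1.
x=-0.55: |R|=0.6436
R=1: x+16/25x²=0 ⇒ x=−25/16=-1.5625; min R=1−1/(4·16/25)=0.6094>−1
Confirm numerically:
  x=-1.296: |R|=0.77895 <1
  x=-1.219: |R|=0.73202 <1
  x=-0.834: |R|=0.61116 <1
  x=-0.797: |R|=0.60953 <1
  x=-1.925: |R|=1.44660 >1
  x=-1.691: |R|=1.13907 >1
Stable set (-1.5625, 0).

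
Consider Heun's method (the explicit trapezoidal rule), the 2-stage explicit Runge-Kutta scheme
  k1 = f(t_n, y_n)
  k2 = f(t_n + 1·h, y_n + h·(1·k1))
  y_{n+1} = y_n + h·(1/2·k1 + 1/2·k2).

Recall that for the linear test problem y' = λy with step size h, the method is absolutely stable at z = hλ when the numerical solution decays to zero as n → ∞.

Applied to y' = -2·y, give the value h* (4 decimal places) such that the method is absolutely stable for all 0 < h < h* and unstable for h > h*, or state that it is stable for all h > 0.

Set f=λy, z=hλ:
  order 2, 2-stage ⇒ R(z)=1+z+z^2/2
  (e.g. R(-0.95)=0.50125, |R|=0.50125)

Find x<0 with |R(x)|<1.
x=-0.95: |R|=0.5012
|R(-1.73)|=0.7664 |R(-0.88)|=0.5072 |R(-0.53)|=0.6104
Bisect:
  x_lo=-2.6473 |R|=1.8569  x_hi=-0.2381 |R|=0.7903
  mid=-1.44270 |R|=0.59799 →hi
  mid=-2.04502 |R|=1.04603 →lo
  mid=-1.74386 |R|=0.77666 →hi
  mid=-1.89444 |R|=0.90001 →hi
  mid=-1.96973 |R|=0.97019 →hi
  mid=-2.00737 |R|=1.00740 →lo
  mid=-1.98855 |R|=0.98862 →hi
  mid=-1.99796 |R|=0.99796 →hi
  mid=-2.00267 |R|=1.00267 →lo
  mid=-2.00032 |R|=1.00032 →lo
  ...
  [-2.00002,-1.99987] ⇒ x*=-2.0000
Stable set (-2.0000, 0).

(-2.0000,0); λ=-2 ⇒ h* = 1.0000.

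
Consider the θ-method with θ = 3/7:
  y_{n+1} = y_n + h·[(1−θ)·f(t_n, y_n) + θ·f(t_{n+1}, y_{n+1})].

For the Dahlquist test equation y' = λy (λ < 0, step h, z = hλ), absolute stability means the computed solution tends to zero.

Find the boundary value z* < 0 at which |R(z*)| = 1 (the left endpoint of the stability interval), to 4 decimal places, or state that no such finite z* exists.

On y'=λy, z=hλ:
  y_{n+1} = y_n + z·[4/7·y_n + 3/7·y_{n+1}] ⇒ (1 − 3/7z)y_{n+1} = (1 + 4/7z)y_n
  so R(z) = (1 + 4/7z)/(1 − 3/7z).

Boundary: |R(x)|=1, x<0.
x=-1.61: |R|=0.0473
R=−1: 1+4/7x = −1+3/7x ⇒ -1/7x=2 ⇒ x=2/(-1/7)=-14.0000
Confirm numerically:
  x=-13.621: |R|=0.99208 <1
  x=-13.442: |R|=0.98821 <1
  x=-13.236: |R|=0.98364 <1
  x=-7.020: |R|=0.75125 <1
  x=-14.269: |R|=1.00540 >1
  x=-14.033: |R|=1.00067 >1
Interval (-14.0000, 0).

z* = -14.0000.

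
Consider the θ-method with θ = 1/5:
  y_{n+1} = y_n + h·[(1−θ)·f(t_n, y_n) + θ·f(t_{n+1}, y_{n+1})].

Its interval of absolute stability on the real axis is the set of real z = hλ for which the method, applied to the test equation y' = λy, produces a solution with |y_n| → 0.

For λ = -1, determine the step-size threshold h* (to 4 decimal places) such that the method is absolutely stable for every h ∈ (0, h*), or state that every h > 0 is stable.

(-3.3333,0); λ=-1 ⇒ h* = (10/3)/1 = 3.3333.

Test eqn y'=λy, z=hλ:
  y_{n+1} = y_n + z·[4/5·y_n + 1/5·y_{n+1}] ⇒ (1 − 1/5z)y_{n+1} = (1 + 4/5z)y_n
  so R(z) = (1 + 4/5z)/(1 − 1/5z).

Boundary: |R(x)|=1, x<0.
x=-1.05: |R|=0.1322
R=−1: 1+4/5x = −1+1/5x ⇒ -3/5x=2 ⇒ x=2/(-3/5)=-3.3333
Confirm numerically:
  x=-3.288: |R|=0.98359 <1
  x=-2.203: |R|=0.52922 <1
  x=-1.933: |R|=0.39406 <1
  x=-3.838: |R|=1.17131 >1
  x=-3.560: |R|=1.07944 >1
Interval (-3.3333, 0).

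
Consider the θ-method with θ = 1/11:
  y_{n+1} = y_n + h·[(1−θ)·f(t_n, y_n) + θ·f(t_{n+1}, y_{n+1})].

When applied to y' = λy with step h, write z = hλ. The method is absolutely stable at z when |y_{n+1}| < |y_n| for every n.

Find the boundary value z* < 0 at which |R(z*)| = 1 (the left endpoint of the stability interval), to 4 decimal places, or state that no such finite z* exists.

With y'=λy (z=hλ):
  y_{n+1} = y_n + z·[10/11·y_n + 1/11·y_{n+1}] ⇒ (1 − 1/11z)y_{n+1} = (1 + 10/11z)y_n
  so R(z) = (1 + 10/11z)/(1 − 1/11z).

Need |R(x)|<1, x<0.
x=-0.95: |R|=0.1255
R=−1: 1+10/11x = −1+1/11x ⇒ -9/11x=2 ⇒ x=2/(-9/11)=-2.4444
Confirm numerically:
  x=-1.858: |R|=0.58952 <1
  x=-1.266: |R|=0.13533 <1
  x=-1.055: |R|=0.03733 <1
  x=-2.984: |R|=1.34725 >1
  x=-2.689: |R|=1.16079 >1
So |R|<1 on (-2.4444, 0).

z* = -2.4444.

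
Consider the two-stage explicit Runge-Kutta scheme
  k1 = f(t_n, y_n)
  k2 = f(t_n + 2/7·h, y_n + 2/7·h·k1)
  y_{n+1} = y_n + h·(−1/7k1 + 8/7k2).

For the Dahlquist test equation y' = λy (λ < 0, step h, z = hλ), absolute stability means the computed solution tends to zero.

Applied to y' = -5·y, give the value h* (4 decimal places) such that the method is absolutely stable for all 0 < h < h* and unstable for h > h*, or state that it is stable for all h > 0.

On y'=λy, z=hλ:
  k1=λy_n ⇒ h·k1=z·y_n;  k2=λ(1+2/7z)y_n ⇒ h·k2=z(1+2/7z)y_n
  y_{n+1}/y_n = 1 − 1/7z + 8/7z(1+2/7z) = 1 + z + 16/49z²
  so R(z) = 1 + z + 16/49z².

Boundary: |R(x)|=1, x<0.
x=-1.14: |R|=0.2844
R=1: x+16/49x²=0 ⇒ x=−49/16=-3.0625; min R=1−1/(4·16/49)=0.2344>−1
Confirm numerically:
  x=-1.837: |R|=0.26490 <1
  x=-1.277: |R|=0.25548 <1
  x=-1.250: |R|=0.26020 <1
  x=-3.609: |R|=1.64402 >1
  x=-3.529: |R|=1.53756 >1
Stable set (-3.0625, 0).

(-3.0625,0); λ=-5 ⇒ h* = (49/16)/5 = 0.6125.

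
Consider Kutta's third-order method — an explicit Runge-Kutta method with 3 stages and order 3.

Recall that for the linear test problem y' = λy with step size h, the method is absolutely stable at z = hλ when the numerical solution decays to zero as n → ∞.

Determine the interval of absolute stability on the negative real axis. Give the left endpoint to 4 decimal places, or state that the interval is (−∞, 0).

Test eqn y'=λy, z=hλ:
  order 3, 3-stage ⇒ R(z)=1+z+z^2/2+z^3/6
  (e.g. R(-0.69)=0.49330, |R|=0.49330)

Need |R(x)|<1, x<0.
x=-0.69: |R|=0.4933
|R(-2.57)|=1.0966 |R(-2.53)|=1.0286 |R(-1.67)|=0.0518
Bisect:
  x_lo=-2.8486 |R|=1.6438  x_hi=-0.2684 |R|=0.7644
  mid=-1.55851 |R|=0.02504 →hi
  mid=-2.20355 |R|=0.55900 →hi
  mid=-2.52607 |R|=1.02204 →lo
  mid=-2.36481 |R|=0.77278 →hi
  mid=-2.44544 |R|=0.89271 →hi
  mid=-2.48575 |R|=0.95617 →hi
  mid=-2.50591 |R|=0.98880 →hi
  mid=-2.51599 |R|=1.00534 →lo
  mid=-2.51095 |R|=0.99705 →hi
  mid=-2.51347 |R|=1.00119 →lo
  ...
  [-2.51284,-2.51268] ⇒ x*=-2.5127
Interval (-2.5127, 0).

(-2.5127, 0).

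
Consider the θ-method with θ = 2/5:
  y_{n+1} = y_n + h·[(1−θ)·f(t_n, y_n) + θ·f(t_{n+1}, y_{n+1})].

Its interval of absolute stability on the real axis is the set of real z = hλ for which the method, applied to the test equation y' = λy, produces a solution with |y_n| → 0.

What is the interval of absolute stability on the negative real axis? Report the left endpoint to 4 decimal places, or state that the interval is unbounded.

z∈(-10.0000,0).

With y'=λy (z=hλ):
  y_{n+1} = y_n + z·[3/5·y_n + 2/5·y_{n+1}] ⇒ (1 − 2/5z)y_{n+1} = (1 + 3/5z)y_n
  Hence R(z) = (1 + 3/5z)/(1 − 2/5z).

Need |R(x)|<1, x<0.
x=-0.61: |R|=0.5096
R=−1: 1+3/5x = −1+2/5x ⇒ -1/5x=2 ⇒ x=2/(-1/5)=-10.0000
Confirm numerically:
  x=-9.432: |R|=0.97620 <1
  x=-9.004: |R|=0.95671 <1
  x=-8.132: |R|=0.91215 <1
  x=-4.807: |R|=0.64466 <1
  x=-10.528: |R|=1.02026 >1
  x=-10.276: |R|=1.01080 >1
  x=-10.151: |R|=1.00597 >1
Stable set (-10.0000, 0).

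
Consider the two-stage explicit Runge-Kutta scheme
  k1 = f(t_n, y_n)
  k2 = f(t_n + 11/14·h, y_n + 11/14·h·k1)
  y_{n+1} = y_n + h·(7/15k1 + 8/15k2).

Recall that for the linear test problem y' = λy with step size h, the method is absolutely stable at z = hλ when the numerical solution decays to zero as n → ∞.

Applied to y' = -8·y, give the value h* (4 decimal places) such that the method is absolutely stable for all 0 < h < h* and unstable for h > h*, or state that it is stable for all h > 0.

Set f=λy, z=hλ:
  k1=λy_n ⇒ h·k1=z·y_n;  k2=λ(1+11/14z)y_n ⇒ h·k2=z(1+11/14z)y_n
  y_{n+1}/y_n = 1 + 7/15z + 8/15z(1+11/14z) = 1 + z + 44/105z²
  Hence R(z) = 1 + z + 44/105z².

Find x<0 with |R(x)|<1.
x=-1.03: |R|=0.4146
R=1: x+44/105x²=0 ⇒ x=−105/44=-2.3864; min R=1−1/(4·44/105)=0.4034>−1
Confirm numerically:
  x=-1.922: |R|=0.62600 <1
  x=-1.865: |R|=0.59254 <1
  x=-1.802: |R|=0.55873 <1
  x=-1.801: |R|=0.55822 <1
  x=-2.978: |R|=1.73832 >1
  x=-2.933: |R|=1.67185 >1
  x=-2.454: |R|=1.06955 >1
Stable set (-2.3864, 0).

(-2.3864,0); λ=-8 ⇒ h* = (105/44)/8 = 0.2983.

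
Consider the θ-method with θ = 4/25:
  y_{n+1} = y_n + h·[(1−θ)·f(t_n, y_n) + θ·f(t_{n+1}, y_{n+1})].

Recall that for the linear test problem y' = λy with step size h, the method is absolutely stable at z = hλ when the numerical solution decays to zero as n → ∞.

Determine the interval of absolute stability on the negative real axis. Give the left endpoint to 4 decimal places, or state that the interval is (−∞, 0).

Test eqn y'=λy, z=hλ:
  y_{n+1} = y_n + z·[21/25·y_n + 4/25·y_{n+1}] ⇒ (1 − 4/25z)y_{n+1} = (1 + 21/25z)y_n
  so R(z) = (1 + 21/25z)/(1 − 4/25z).

Boundary: |R(x)|=1, x<0.
x=-0.95: |R|=0.1753
R=−1: 1+21/25x = −1+4/25x ⇒ -17/25x=2 ⇒ x=2/(-17/25)=-2.9412
Confirm numerically:
  x=-2.632: |R|=0.85206 <1
  x=-1.728: |R|=0.35372 <1
  x=-1.344: |R|=0.10614 <1
  x=-3.486: |R|=1.23783 >1
  x=-3.110: |R|=1.07666 >1
Stable set (-2.9412, 0).

z∈(-2.9412,0).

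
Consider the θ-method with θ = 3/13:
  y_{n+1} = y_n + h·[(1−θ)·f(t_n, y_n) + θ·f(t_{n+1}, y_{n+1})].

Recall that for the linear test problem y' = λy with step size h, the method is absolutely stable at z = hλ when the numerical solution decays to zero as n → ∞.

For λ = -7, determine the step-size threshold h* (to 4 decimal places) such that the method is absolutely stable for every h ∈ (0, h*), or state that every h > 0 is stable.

(-3.7143,0); λ=-7 ⇒ h* = (26/7)/7 = 0.5306.

With y'=λy (z=hλ):
  y_{n+1} = y_n + z·[10/13·y_n + 3/13·y_{n+1}] ⇒ (1 − 3/13z)y_{n+1} = (1 + 10/13z)y_n
  Hence R(z) = (1 + 10/13z)/(1 − 3/13z).

Find x<0 with |R(x)|<1.
x=-1.43: |R|=0.0752
R=−1: 1+10/13x = −1+3/13x ⇒ -7/13x=2 ⇒ x=2/(-7/13)=-3.7143
Confirm numerically:
  x=-3.267: |R|=0.86268 <1
  x=-3.255: |R|=0.85877 <1
  x=-3.151: |R|=0.82439 <1
  x=-1.651: |R|=0.19551 <1
  x=-4.232: |R|=1.14103 >1
  x=-4.211: |R|=1.13565 >1
So |R|<1 on (-3.7143, 0).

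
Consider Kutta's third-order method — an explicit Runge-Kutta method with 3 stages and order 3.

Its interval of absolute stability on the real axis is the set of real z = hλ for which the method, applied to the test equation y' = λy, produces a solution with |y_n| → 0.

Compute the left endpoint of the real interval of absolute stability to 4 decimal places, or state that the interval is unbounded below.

left endpoint -2.5127.

On y'=λy, z=hλ:
  order 3, 3-stage ⇒ R(z)=1+z+z^2/2+z^3/6
  (e.g. R(-1.11)=0.27811, |R|=0.27811)

Solve |R(x)|<1 on ℝ⁻.
x=-1.11: |R|=0.2781
|R(-2.34)|=0.7377 |R(-1.57)|=0.0175 |R(-1.22)|=0.2216
Bisect:
  x_lo=-2.9658 |R|=1.9156  x_hi=-0.0683 |R|=0.9339
  mid=-1.51706 |R|=0.05176 →hi
  mid=-2.24142 |R|=0.60624 →hi
  mid=-2.60360 |R|=1.15576 →lo
  mid=-2.42251 |R|=0.85768 →hi
  mid=-2.51306 |R|=1.00052 →lo
  mid=-2.46779 |R|=0.92759 →hi
  mid=-2.49042 |R|=0.96367 →hi
  mid=-2.50174 |R|=0.98200 →hi
  ...
  [-2.51288,-2.51270] ⇒ x*=-2.5127
Stable set (-2.5127, 0).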